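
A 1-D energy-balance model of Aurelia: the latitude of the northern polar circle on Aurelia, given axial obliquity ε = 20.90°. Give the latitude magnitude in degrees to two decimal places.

The polar circle is the lowest latitude that experiences at least one full rotation of continuous daylight at the northern-summer solstice; it lies at |φ| = 90° − ε = 90° − 20.90° = 69.10°.

69.10°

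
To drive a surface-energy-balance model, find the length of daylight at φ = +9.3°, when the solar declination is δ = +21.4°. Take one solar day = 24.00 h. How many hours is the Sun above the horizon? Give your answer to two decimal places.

cos H₀ = −tan φ · tan δ = −tan(+9.3°) × tan(+21.400°) = -0.0642, so H₀ = 1.6350 rad = 93.68°.
Daylight = 2H₀/(2π) × 24.00 h = (1.6350/π) × 24.00 = 12.49 h.

12.49 h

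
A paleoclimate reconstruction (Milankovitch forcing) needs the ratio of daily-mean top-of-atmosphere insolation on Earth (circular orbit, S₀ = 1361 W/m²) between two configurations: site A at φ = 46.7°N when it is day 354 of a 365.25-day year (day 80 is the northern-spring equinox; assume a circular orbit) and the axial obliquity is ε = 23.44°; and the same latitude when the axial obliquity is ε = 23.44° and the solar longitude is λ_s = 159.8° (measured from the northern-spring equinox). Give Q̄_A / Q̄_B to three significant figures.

— Configuration A (φ=+46.7°):
Solar longitude: λ_s = 360° × (354 − 80)/365.25 = 270.062°.
sin δ = sin 23.44° × sin 270.062° = -0.39779, so δ = -23.440°.
cos H₀ = −tan(+46.7°) tan(-23.440°) = 0.4601, H₀ = 1.0927 rad.
Bracket: H₀ sin φ sin δ + cos φ cos δ sin H₀ = 1.0927×0.72777×-0.39779 + 0.68582×0.91748×0.88787 = -0.316336 + 0.558671 = 0.242335.
Q̄ = (S₀/π) × [bracket] = (1361/π) × 0.242335 = 104.98 W/m².
— Configuration B (φ=+46.7°):
Solar declination: sin δ = sin ε · sin λ_s = sin 23.44° × sin 159.8° = 0.13736, so δ = +7.895°.
cos H₀ = −tan(+46.7°) tan(+7.895°) = -0.1472, H₀ = 1.7185 rad.
Bracket: H₀ sin φ sin δ + cos φ cos δ sin H₀ = 1.7185×0.72777×0.13736 + 0.68582×0.99052×0.98911 = 0.171792 + 0.671921 = 0.843713.
Q̄ = (S₀/π) × [bracket] = (1361/π) × 0.843713 = 365.51 W/m².
Ratio Q̄_A / Q̄_B = 104.98 / 365.51 = 0.2872.

Q̄_A / Q̄_B ≈ 0.287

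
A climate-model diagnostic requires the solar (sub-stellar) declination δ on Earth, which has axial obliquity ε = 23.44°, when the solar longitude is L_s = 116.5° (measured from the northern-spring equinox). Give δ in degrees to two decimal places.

sin δ = sin ε · sin L_s = sin 23.44° × sin 116.5° = 0.355995.
δ = arcsin(0.355995) = +20.85°.

δ = +20.85°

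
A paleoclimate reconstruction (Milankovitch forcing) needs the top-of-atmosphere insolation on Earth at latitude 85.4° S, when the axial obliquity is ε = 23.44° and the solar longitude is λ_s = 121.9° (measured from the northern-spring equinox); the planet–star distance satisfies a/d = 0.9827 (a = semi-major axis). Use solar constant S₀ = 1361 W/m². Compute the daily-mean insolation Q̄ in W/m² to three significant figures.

Q̄ ≈ 0.00 W/m²

Solar declination: sin δ = sin ε · sin λ_s = sin 23.44° × sin 121.9° = 0.33771, so δ = +19.737°.
cos H₀ = −tan(-85.4°) tan(+19.737°) = 4.4593 ≥ 1 ⇒ polar night, H₀ = 0 and Q̄ = 0.
Inverse-square distance factor (a/d)² = 0.9827² = 0.965699.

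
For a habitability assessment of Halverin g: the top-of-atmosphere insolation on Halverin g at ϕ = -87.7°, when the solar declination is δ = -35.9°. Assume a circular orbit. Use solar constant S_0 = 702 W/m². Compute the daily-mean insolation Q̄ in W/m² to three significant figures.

cos h₀ = −tan(-87.7°) tan(-35.900°) = -18.0230 ≤ −1 ⇒ polar day, h₀ = π.
Bracket: h₀ sin ϕ sin δ + cos ϕ cos δ sin h₀ = 3.1416×-0.99919×-0.58637 + 0.04013×0.81004×0.00000 = 1.840648 + 0.000000 = 1.840648.
Q̄ = (S_0/π) × [bracket] = (702/π) × 1.840648 = 411.3 W/m².

Q̄ ≈ 411 W/m²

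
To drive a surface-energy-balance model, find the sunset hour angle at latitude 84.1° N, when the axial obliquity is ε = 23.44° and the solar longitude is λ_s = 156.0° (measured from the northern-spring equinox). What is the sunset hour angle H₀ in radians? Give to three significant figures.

H₀ = 3.14 rad

Solar declination: sin δ = sin ε · sin λ_s = sin 23.44° × sin 156.0° = 0.16180, so δ = +9.311°.
Sunrise equation: cos H₀ = −tan φ · tan δ = -1.5866 ≤ −1, so the Sun never sets (polar day) and H₀ = π.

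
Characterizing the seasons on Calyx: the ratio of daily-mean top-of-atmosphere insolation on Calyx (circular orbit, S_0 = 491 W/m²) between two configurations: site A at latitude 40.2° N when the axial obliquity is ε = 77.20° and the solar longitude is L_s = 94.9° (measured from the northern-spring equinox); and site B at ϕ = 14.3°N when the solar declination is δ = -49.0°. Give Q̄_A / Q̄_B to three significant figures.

Q̄_A / Q̄_B ≈ 5.32

— Configuration A (ϕ=+40.2°):
Solar declination: sin δ = sin ε · sin L_s = sin 77.20° × sin 94.9° = 0.97159, so δ = +76.309°.
cos h₀ = −tan(+40.2°) tan(+76.309°) = -3.4689 ≤ −1 ⇒ polar day, h₀ = π.
Bracket: h₀ sin ϕ sin δ + cos ϕ cos δ sin h₀ = 3.1416×0.64546×0.97159 + 0.76380×0.23669×0.00000 = 1.970168 + 0.000000 = 1.970168.
Q̄ = (S_0/π) × [bracket] = (491/π) × 1.970168 = 307.92 W/m².
— Configuration B (ϕ=+14.3°):
cos h₀ = −tan(+14.3°) tan(-49.000°) = 0.2932, h₀ = 1.2732 rad.
Bracket: h₀ sin ϕ sin δ + cos ϕ cos δ sin h₀ = 1.2732×0.24700×-0.75471 + 0.96902×0.65606×0.95604 = -0.237342 + 0.607788 = 0.370446.
Q̄ = (S_0/π) × [bracket] = (491/π) × 0.370446 = 57.897 W/m².
Ratio Q̄_A / Q̄_B = 307.92 / 57.897 = 5.318.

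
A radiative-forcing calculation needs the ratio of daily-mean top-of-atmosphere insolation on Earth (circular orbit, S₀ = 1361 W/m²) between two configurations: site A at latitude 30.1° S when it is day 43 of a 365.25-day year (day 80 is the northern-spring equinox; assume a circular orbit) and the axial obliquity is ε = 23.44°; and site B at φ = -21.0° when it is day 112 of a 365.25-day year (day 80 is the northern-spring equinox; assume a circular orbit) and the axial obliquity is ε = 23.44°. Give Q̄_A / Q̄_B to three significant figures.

— Configuration A (φ=-30.1°):
Solar longitude: λ_s = 360° × (43 − 80)/365.25 = -36.468°, i.e. -36.468° + 360° = 323.532°.
sin δ = sin 23.44° × sin 323.532° = -0.23644, so δ = -13.676°.
cos H₀ = −tan(-30.1°) tan(-13.676°) = -0.1411, H₀ = 1.7123 rad.
Bracket: H₀ sin φ sin δ + cos φ cos δ sin H₀ = 1.7123×-0.50151×-0.23644 + 0.86515×0.97165×0.99000 = 0.203039 + 0.832217 = 1.035256.
Q̄ = (S₀/π) × [bracket] = (1361/π) × 1.035256 = 448.49 W/m².
— Configuration B (φ=-21.0°):
Solar longitude: λ_s = 360° × (112 − 80)/365.25 = 31.540°.
sin δ = sin 23.44° × sin 31.540° = 0.20808, so δ = +12.010°.
cos H₀ = −tan(-21.0°) tan(+12.010°) = 0.0817, H₀ = 1.4890 rad.
Bracket: H₀ sin φ sin δ + cos φ cos δ sin H₀ = 1.4890×-0.35837×0.20808 + 0.93358×0.97811×0.99666 = -0.111034 + 0.910094 = 0.799060.
Q̄ = (S₀/π) × [bracket] = (1361/π) × 0.799060 = 346.17 W/m².
Ratio Q̄_A / Q̄_B = 448.49 / 346.17 = 1.296.

Q̄_A / Q̄_B ≈ 1.30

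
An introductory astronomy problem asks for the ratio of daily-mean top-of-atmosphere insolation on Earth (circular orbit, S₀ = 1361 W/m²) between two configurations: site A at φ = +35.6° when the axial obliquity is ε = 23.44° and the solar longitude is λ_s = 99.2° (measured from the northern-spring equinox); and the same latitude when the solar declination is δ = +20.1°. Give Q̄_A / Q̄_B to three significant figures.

— Configuration A (φ=+35.6°):
Solar declination: sin δ = sin ε · sin λ_s = sin 23.44° × sin 99.2° = 0.39267, so δ = +23.121°.
cos H₀ = −tan(+35.6°) tan(+23.121°) = -0.3057, H₀ = 1.8814 rad.
Bracket: H₀ sin φ sin δ + cos φ cos δ sin H₀ = 1.8814×0.58212×0.39267 + 0.81310×0.91968×0.95214 = 0.430052 + 0.712002 = 1.142054.
Q̄ = (S₀/π) × [bracket] = (1361/π) × 1.142054 = 494.76 W/m².
— Configuration B (φ=+35.6°):
cos H₀ = −tan(+35.6°) tan(+20.100°) = -0.2620, H₀ = 1.8359 rad.
Bracket: H₀ sin φ sin δ + cos φ cos δ sin H₀ = 1.8359×0.58212×0.34366 + 0.81310×0.93909×0.96507 = 0.367274 + 0.736902 = 1.104176.
Q̄ = (S₀/π) × [bracket] = (1361/π) × 1.104176 = 478.35 W/m².
Ratio Q̄_A / Q̄_B = 494.76 / 478.35 = 1.034.

Q̄_A / Q̄_B ≈ 1.03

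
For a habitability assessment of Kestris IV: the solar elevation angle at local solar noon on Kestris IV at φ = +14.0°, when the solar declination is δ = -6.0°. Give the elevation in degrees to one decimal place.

70.0°

At local noon the hour angle is zero, so the zenith angle equals |φ − δ| = |+14.0° − (-6.000°)| = 20.000°.
Elevation = 90° − 20.000° = 70.0°.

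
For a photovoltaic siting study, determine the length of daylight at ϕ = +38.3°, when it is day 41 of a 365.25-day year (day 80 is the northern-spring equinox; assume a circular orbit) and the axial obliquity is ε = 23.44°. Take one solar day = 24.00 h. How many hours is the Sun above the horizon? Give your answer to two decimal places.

Solar longitude: L_s = 360° × (41 − 80)/365.25 = -38.439°, i.e. -38.439° + 360° = 321.561°.
sin δ = sin 23.44° × sin 321.561° = -0.24730, so δ = -14.318°.
cos h₀ = −tan ϕ · tan δ = −tan(+38.3°) × tan(-14.318°) = 0.2016, so h₀ = 1.3678 rad = 78.37°.
Daylight = 2h₀/(2π) × 24.00 h = (1.3678/π) × 24.00 = 10.45 h.

10.45 h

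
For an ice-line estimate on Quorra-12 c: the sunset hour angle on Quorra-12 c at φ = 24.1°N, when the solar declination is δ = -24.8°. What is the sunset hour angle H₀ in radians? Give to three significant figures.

cos H₀ = −tan φ · tan δ = −tan(+24.1°) × tan(-24.800°) = 0.2067, so H₀ = 1.3626 rad = 78.07°.

H₀ = 1.36 rad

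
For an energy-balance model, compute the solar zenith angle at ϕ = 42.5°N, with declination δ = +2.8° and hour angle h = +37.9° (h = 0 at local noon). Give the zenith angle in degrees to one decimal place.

θ_z = 52.1°

cos θ_z = sin ϕ sin δ + cos ϕ cos δ cos h = 0.033002 + 0.581079 = 0.614081.
θ_z = arccos(0.614081) = 52.1°.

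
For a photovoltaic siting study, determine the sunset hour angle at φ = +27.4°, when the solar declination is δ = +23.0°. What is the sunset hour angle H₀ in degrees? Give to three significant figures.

cos H₀ = −tan φ · tan δ = −tan(+27.4°) × tan(+23.000°) = -0.2200, so H₀ = 1.7926 rad = 102.71°.

H₀ = 103°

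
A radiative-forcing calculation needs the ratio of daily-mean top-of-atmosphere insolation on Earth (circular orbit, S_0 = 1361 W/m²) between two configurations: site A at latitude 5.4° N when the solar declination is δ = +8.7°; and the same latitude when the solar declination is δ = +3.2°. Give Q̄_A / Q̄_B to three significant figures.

— Configuration A (ϕ=+5.4°):
cos h₀ = −tan(+5.4°) tan(+8.700°) = -0.0145, h₀ = 1.5853 rad.
Bracket: h₀ sin ϕ sin δ + cos ϕ cos δ sin h₀ = 1.5853×0.09411×0.15126 + 0.99556×0.98849×0.99990 = 0.022567 + 0.984003 = 1.006570.
Q̄ = (S_0/π) × [bracket] = (1361/π) × 1.006570 = 436.07 W/m².
— Configuration B (ϕ=+5.4°):
cos h₀ = −tan(+5.4°) tan(+3.200°) = -0.0053, h₀ = 1.5761 rad.
Bracket: h₀ sin ϕ sin δ + cos ϕ cos δ sin h₀ = 1.5761×0.09411×0.05582 + 0.99556×0.99844×0.99999 = 0.008280 + 0.993997 = 1.002277.
Q̄ = (S_0/π) × [bracket] = (1361/π) × 1.002277 = 434.21 W/m².
Ratio Q̄_A / Q̄_B = 436.07 / 434.21 = 1.004.

Q̄_A / Q̄_B ≈ 1.00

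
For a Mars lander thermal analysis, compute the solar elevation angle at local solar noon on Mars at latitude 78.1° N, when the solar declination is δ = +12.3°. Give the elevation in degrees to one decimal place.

24.2°

At local noon the hour angle is zero, so the zenith angle equals |φ − δ| = |+78.1° − (+12.300°)| = 65.800°.
Elevation = 90° − 65.800° = 24.2°.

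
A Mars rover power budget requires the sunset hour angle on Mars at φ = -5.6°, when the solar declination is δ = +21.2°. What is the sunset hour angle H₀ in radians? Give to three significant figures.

cos H₀ = −tan φ · tan δ = −tan(-5.6°) × tan(+21.200°) = 0.0380, so H₀ = 1.5328 rad = 87.82°.

H₀ = 1.53 rad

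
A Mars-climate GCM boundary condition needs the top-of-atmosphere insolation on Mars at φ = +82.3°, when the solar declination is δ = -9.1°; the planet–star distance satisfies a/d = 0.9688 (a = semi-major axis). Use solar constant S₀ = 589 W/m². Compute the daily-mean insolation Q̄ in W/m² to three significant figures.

cos H₀ = −tan(+82.3°) tan(-9.100°) = 1.1847 ≥ 1 ⇒ polar night, H₀ = 0 and Q̄ = 0.
Inverse-square distance factor (a/d)² = 0.9688² = 0.938573.

Q̄ ≈ 0.00 W/m²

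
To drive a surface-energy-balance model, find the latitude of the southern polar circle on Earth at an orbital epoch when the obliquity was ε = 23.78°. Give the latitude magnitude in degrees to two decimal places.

66.22°

The polar circle is the lowest latitude that experiences at least one full rotation of continuous darkness at the northern-summer solstice; it lies at |φ| = 90° − ε = 90° − 23.78° = 66.22°.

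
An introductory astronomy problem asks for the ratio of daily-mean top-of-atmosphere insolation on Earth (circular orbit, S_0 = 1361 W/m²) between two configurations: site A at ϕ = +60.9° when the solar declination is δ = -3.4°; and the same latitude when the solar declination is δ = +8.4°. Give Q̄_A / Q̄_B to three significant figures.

— Configuration A (ϕ=+60.9°):
cos h₀ = −tan(+60.9°) tan(-3.400°) = 0.1067, h₀ = 1.4639 rad.
Bracket: h₀ sin ϕ sin δ + cos ϕ cos δ sin h₀ = 1.4639×0.87377×-0.05931 + 0.48634×0.99824×0.99429 = -0.075864 + 0.482712 = 0.406848.
Q̄ = (S_0/π) × [bracket] = (1361/π) × 0.406848 = 176.25 W/m².
— Configuration B (ϕ=+60.9°):
cos h₀ = −tan(+60.9°) tan(+8.400°) = -0.2653, h₀ = 1.8393 rad.
Bracket: h₀ sin ϕ sin δ + cos ϕ cos δ sin h₀ = 1.8393×0.87377×0.14608 + 0.48634×0.98927×0.96416 = 0.234769 + 0.463878 = 0.698647.
Q̄ = (S_0/π) × [bracket] = (1361/π) × 0.698647 = 302.67 W/m².
Ratio Q̄_A / Q̄_B = 176.25 / 302.67 = 0.5823.

Q̄_A / Q̄_B ≈ 0.582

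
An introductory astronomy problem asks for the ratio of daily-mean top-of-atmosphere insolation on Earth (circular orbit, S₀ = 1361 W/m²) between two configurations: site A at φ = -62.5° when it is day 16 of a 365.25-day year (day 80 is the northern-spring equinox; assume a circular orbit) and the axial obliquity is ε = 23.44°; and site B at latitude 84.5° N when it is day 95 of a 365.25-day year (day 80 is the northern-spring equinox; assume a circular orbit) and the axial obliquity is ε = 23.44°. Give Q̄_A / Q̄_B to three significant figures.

Q̄_A / Q̄_B ≈ 3.30

— Configuration A (φ=-62.5°):
Solar longitude: λ_s = 360° × (16 − 80)/365.25 = -63.080°, i.e. -63.080° + 360° = 296.920°.
sin δ = sin 23.44° × sin 296.920° = -0.35468, so δ = -20.774°.
cos H₀ = −tan(-62.5°) tan(-20.774°) = -0.7287, H₀ = 2.3872 rad.
Bracket: H₀ sin φ sin δ + cos φ cos δ sin H₀ = 2.3872×-0.88701×-0.35468 + 0.46175×0.93499×0.68481 = 0.751024 + 0.295654 = 1.046678.
Q̄ = (S₀/π) × [bracket] = (1361/π) × 1.046678 = 453.44 W/m².
— Configuration B (φ=+84.5°):
Solar longitude: λ_s = 360° × (95 − 80)/365.25 = 14.784°.
sin δ = sin 23.44° × sin 14.784° = 0.10151, so δ = +5.826°.
cos H₀ = −tan(+84.5°) tan(+5.826°) = -1.0597 ≤ −1 ⇒ polar day, H₀ = π.
Bracket: H₀ sin φ sin δ + cos φ cos δ sin H₀ = 3.1416×0.99540×0.10151 + 0.09585×0.99483×0.00000 = 0.317437 + 0.000000 = 0.317437.
Q̄ = (S₀/π) × [bracket] = (1361/π) × 0.317437 = 137.52 W/m².
Ratio Q̄_A / Q̄_B = 453.44 / 137.52 = 3.297.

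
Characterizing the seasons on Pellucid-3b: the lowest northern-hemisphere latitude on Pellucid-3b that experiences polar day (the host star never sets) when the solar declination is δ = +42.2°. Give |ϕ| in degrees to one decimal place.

|ϕ| = 47.8°

Polar day requires cos h₀ = −tan ϕ tan δ ≤ −1, i.e. tan ϕ tan δ ≥ 1.
The boundary is |tan ϕ| · |tan δ| = 1, so |ϕ| = 90° − |δ| = 90° − 42.2° = 47.8° in the northern hemisphere.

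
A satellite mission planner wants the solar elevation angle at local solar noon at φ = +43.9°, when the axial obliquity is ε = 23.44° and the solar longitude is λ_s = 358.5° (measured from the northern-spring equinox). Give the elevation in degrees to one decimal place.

45.5°

Solar declination: sin δ = sin ε · sin λ_s = sin 23.44° × sin 358.5° = -0.01041, so δ = -0.597°.
At local noon the hour angle is zero, so the zenith angle equals |φ − δ| = |+43.9° − (-0.597°)| = 44.497°.
Elevation = 90° − 44.497° = 45.5°.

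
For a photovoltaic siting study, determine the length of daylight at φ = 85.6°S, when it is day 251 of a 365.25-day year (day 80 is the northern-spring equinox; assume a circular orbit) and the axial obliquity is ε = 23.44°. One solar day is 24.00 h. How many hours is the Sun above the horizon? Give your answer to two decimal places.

0.00 h

Solar longitude: λ_s = 360° × (251 − 80)/365.25 = 168.542°.
sin δ = sin 23.44° × sin 168.542° = 0.07902, so δ = +4.532°.
cos H₀ = −tan φ · tan δ = 1.0302 ≥ 1, so the Sun never rises (polar night) and H₀ = 0.
Daylight = 2H₀/(2π) × 24.00 h = (0.0000/π) × 24.00 = 0.00 h.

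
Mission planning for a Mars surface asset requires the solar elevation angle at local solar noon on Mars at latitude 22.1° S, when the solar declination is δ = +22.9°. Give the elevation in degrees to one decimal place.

At local noon the hour angle is zero, so the zenith angle equals |φ − δ| = |-22.1° − (+22.900°)| = 45.000°.
Elevation = 90° − 45.000° = 45.0°.

45.0°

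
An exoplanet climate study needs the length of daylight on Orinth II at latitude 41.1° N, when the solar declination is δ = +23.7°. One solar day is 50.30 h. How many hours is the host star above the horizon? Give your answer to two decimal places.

31.44 h

cos H₀ = −tan φ · tan δ = −tan(+41.1°) × tan(+23.700°) = -0.3829, so H₀ = 1.9638 rad = 112.52°.
Daylight = 2H₀/(2π) × 50.30 h = (1.9638/π) × 50.30 = 31.44 h.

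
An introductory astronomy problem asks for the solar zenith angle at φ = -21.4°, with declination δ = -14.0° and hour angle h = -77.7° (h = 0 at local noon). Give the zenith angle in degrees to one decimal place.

θ_z = 73.7°

cos θ_z = sin φ sin δ + cos φ cos δ cos h = 0.088272 + 0.192452 = 0.280724.
θ_z = arccos(0.280724) = 73.7°.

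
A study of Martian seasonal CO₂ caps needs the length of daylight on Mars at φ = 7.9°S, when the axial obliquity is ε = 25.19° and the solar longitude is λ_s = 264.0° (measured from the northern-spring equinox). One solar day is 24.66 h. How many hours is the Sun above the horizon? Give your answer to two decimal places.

Solar declination: sin δ = sin ε · sin λ_s = sin 25.19° × sin 264.0° = -0.42329, so δ = -25.042°.
cos H₀ = −tan φ · tan δ = −tan(-7.9°) × tan(-25.042°) = -0.0648, so H₀ = 1.6357 rad = 93.72°.
Daylight = 2H₀/(2π) × 24.66 h = (1.6357/π) × 24.66 = 12.84 h.

12.84 h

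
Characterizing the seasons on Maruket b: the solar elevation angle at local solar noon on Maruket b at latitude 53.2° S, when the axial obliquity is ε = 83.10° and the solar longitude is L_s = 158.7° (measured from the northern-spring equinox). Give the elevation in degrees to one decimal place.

Solar declination: sin δ = sin ε · sin L_s = sin 83.10° × sin 158.7° = 0.36062, so δ = +21.138°.
At local noon the hour angle is zero, so the zenith angle equals |ϕ − δ| = |-53.2° − (+21.138°)| = 74.338°.
Elevation = 90° − 74.338° = 15.7°.

15.7°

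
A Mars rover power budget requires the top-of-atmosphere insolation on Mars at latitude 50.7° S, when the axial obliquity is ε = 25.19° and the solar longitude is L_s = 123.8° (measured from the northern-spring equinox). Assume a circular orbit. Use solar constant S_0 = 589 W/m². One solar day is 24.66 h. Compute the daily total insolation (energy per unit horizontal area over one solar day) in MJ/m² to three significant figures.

3.78 MJ/m²

Solar declination: sin δ = sin ε · sin L_s = sin 25.19° × sin 123.8° = 0.35368, so δ = +20.713°.
cos h₀ = −tan(-50.7°) tan(+20.713°) = 0.4620, h₀ = 1.0906 rad.
Bracket: h₀ sin ϕ sin δ + cos ϕ cos δ sin h₀ = 1.0906×-0.77384×0.35368 + 0.63338×0.93536×0.88689 = -0.298488 + 0.525428 = 0.226940.
Q̄ = (S_0/π) × [bracket] = (589/π) × 0.226940 = 42.548 W/m².
Daily total = Q̄ × 24.66 h × 3600 s/h = 42.548 × 24.66 × 3600 / 10⁶ = 3.777 MJ/m².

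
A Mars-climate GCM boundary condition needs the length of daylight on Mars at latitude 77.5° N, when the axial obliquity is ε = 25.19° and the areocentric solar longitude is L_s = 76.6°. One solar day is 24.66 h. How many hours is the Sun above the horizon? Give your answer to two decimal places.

sin δ = sin 25.19° × sin 76.6° = 0.41403, so δ = +24.459°.
Sunrise equation: cos h₀ = −tan ϕ · tan δ = -2.0517 ≤ −1, so the Sun never sets (polar day) and h₀ = π.
Daylight = 2h₀/(2π) × 24.66 h = (3.1416/π) × 24.66 = 24.66 h.

24.66 h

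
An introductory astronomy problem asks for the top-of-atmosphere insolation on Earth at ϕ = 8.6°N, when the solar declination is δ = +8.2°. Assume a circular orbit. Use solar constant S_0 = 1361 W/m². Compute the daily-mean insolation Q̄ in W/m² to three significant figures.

cos h₀ = −tan(+8.6°) tan(+8.200°) = -0.0218, h₀ = 1.5926 rad.
Bracket: h₀ sin ϕ sin δ + cos ϕ cos δ sin h₀ = 1.5926×0.14954×0.14263 + 0.98876×0.98978×0.99976 = 0.033968 + 0.978420 = 1.012388.
Q̄ = (S_0/π) × [bracket] = (1361/π) × 1.012388 = 438.6 W/m².

Q̄ ≈ 439 W/m²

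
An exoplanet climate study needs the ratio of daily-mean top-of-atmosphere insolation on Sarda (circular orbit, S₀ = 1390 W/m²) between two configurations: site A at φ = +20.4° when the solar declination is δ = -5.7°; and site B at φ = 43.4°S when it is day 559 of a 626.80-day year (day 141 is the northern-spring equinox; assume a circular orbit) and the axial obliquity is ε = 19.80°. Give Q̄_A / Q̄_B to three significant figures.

— Configuration A (φ=+20.4°):
cos H₀ = −tan(+20.4°) tan(-5.700°) = 0.0371, H₀ = 1.5337 rad.
Bracket: H₀ sin φ sin δ + cos φ cos δ sin H₀ = 1.5337×0.34857×-0.09932 + 0.93728×0.99506×0.99931 = -0.053097 + 0.932006 = 0.878909.
Q̄ = (S₀/π) × [bracket] = (1390/π) × 0.878909 = 388.87 W/m².
— Configuration B (φ=-43.4°):
Solar longitude: λ_s = 360° × (559 − 141)/626.80 = 240.077°.
sin δ = sin 19.80° × sin 240.077° = -0.29358, so δ = -17.073°.
cos H₀ = −tan(-43.4°) tan(-17.073°) = -0.2904, H₀ = 1.8655 rad.
Bracket: H₀ sin φ sin δ + cos φ cos δ sin H₀ = 1.8655×-0.68709×-0.29358 + 0.72657×0.95593×0.95690 = 0.376301 + 0.664615 = 1.040916.
Q̄ = (S₀/π) × [bracket] = (1390/π) × 1.040916 = 460.55 W/m².
Ratio Q̄_A / Q̄_B = 388.87 / 460.55 = 0.8444.

Q̄_A / Q̄_B ≈ 0.844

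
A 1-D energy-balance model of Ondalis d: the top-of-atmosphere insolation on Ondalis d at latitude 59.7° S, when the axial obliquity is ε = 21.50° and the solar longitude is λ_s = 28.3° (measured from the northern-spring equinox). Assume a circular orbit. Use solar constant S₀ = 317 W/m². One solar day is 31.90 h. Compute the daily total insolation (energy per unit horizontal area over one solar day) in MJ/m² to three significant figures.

Solar declination: sin δ = sin ε · sin λ_s = sin 21.50° × sin 28.3° = 0.17375, so δ = +10.006°.
cos H₀ = −tan(-59.7°) tan(+10.006°) = 0.3019, H₀ = 1.2641 rad.
Bracket: H₀ sin φ sin δ + cos φ cos δ sin H₀ = 1.2641×-0.86340×0.17375 + 0.50453×0.98479×0.95333 = -0.189635 + 0.473668 = 0.284033.
Q̄ = (S₀/π) × [bracket] = (317/π) × 0.284033 = 28.660 W/m².
Daily total = Q̄ × 31.90 h × 3600 s/h = 28.660 × 31.90 × 3600 / 10⁶ = 3.291 MJ/m².

3.29 MJ/m²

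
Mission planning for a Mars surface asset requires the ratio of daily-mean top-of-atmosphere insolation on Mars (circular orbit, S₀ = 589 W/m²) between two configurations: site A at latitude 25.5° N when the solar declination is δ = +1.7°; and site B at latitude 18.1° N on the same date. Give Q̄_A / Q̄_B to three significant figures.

— Configuration A (φ=+25.5°):
cos H₀ = −tan(+25.5°) tan(+1.700°) = -0.0142, H₀ = 1.5850 rad.
Bracket: H₀ sin φ sin δ + cos φ cos δ sin H₀ = 1.5850×0.43051×0.02967 + 0.90259×0.99956×0.99990 = 0.020246 + 0.902103 = 0.922349.
Q̄ = (S₀/π) × [bracket] = (589/π) × 0.922349 = 172.93 W/m².
— Configuration B (φ=+18.1°):
cos H₀ = −tan(+18.1°) tan(+1.700°) = -0.0097, H₀ = 1.5805 rad.
Bracket: H₀ sin φ sin δ + cos φ cos δ sin H₀ = 1.5805×0.31068×0.02967 + 0.95052×0.99956×0.99995 = 0.014569 + 0.950054 = 0.964623.
Q̄ = (S₀/π) × [bracket] = (589/π) × 0.964623 = 180.85 W/m².
Ratio Q̄_A / Q̄_B = 172.93 / 180.85 = 0.9562.

Q̄_A / Q̄_B ≈ 0.956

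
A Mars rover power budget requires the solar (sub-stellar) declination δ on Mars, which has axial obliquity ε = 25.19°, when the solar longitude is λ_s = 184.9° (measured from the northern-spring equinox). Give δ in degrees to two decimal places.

sin δ = sin ε · sin λ_s = sin 25.19° × sin 184.9° = -0.036355.
δ = arcsin(-0.036355) = -2.08°.

δ = -2.08°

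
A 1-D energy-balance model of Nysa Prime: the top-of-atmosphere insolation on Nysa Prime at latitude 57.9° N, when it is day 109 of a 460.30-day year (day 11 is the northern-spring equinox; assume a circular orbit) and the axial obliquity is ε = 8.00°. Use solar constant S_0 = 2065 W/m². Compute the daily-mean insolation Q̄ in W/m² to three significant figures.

Q̄ ≈ 473 W/m²

Solar longitude: L_s = 360° × (109 − 11)/460.30 = 76.646°.
sin δ = sin 8.00° × sin 76.646° = 0.13541, so δ = +7.782°.
cos h₀ = −tan(+57.9°) tan(+7.782°) = -0.2179, h₀ = 1.7904 rad.
Bracket: h₀ sin ϕ sin δ + cos ϕ cos δ sin h₀ = 1.7904×0.84712×0.13541 + 0.53140×0.99079×0.97598 = 0.205374 + 0.513859 = 0.719233.
Q̄ = (S_0/π) × [bracket] = (2065/π) × 0.719233 = 472.8 W/m².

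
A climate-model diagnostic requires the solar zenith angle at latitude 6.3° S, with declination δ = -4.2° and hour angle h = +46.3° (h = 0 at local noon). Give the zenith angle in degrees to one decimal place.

θ_z = 46.1°

cos θ_z = sin ϕ sin δ + cos ϕ cos δ cos h = 0.008037 + 0.684866 = 0.692903.
θ_z = arccos(0.692903) = 46.1°.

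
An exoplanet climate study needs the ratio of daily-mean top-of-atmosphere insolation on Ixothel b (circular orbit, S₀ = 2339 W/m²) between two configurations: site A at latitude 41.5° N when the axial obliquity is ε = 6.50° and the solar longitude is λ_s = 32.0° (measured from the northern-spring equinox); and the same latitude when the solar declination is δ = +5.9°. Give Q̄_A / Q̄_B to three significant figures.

Q̄_A / Q̄_B ≈ 0.949

— Configuration A (φ=+41.5°):
Solar declination: sin δ = sin ε · sin λ_s = sin 6.50° × sin 32.0° = 0.05999, so δ = +3.439°.
cos H₀ = −tan(+41.5°) tan(+3.439°) = -0.0532, H₀ = 1.6240 rad.
Bracket: H₀ sin φ sin δ + cos φ cos δ sin H₀ = 1.6240×0.66262×0.05999 + 0.74896×0.99820×0.99859 = 0.064555 + 0.746558 = 0.811113.
Q̄ = (S₀/π) × [bracket] = (2339/π) × 0.811113 = 603.90 W/m².
— Configuration B (φ=+41.5°):
cos H₀ = −tan(+41.5°) tan(+5.900°) = -0.0914, H₀ = 1.6624 rad.
Bracket: H₀ sin φ sin δ + cos φ cos δ sin H₀ = 1.6624×0.66262×0.10279 + 0.74896×0.99470×0.99581 = 0.113227 + 0.741869 = 0.855096.
Q̄ = (S₀/π) × [bracket] = (2339/π) × 0.855096 = 636.64 W/m².
Ratio Q̄_A / Q̄_B = 603.90 / 636.64 = 0.9486.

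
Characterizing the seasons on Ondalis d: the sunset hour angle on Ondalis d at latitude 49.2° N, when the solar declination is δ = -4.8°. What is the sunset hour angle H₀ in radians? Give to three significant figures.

H₀ = 1.47 rad

cos H₀ = −tan φ · tan δ = −tan(+49.2°) × tan(-4.800°) = 0.0973, so H₀ = 1.4734 rad = 84.42°.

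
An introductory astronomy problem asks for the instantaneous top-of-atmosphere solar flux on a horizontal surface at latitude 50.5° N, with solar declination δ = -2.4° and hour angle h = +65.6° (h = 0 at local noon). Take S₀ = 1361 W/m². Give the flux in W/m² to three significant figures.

313 W/m²

cos θ_z = sin φ sin δ + cos φ cos δ cos h = -0.032312 + 0.262536 = 0.230224.
Flux = S₀ · cos θ_z = 1361 × 0.230224 = 313.3 W/m².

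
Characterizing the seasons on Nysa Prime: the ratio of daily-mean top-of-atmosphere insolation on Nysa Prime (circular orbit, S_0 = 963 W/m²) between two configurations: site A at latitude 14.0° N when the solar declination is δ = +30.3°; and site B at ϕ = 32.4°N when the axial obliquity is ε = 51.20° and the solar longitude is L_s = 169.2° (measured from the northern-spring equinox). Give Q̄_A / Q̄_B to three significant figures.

Q̄_A / Q̄_B ≈ 1.08

— Configuration A (ϕ=+14.0°):
cos h₀ = −tan(+14.0°) tan(+30.300°) = -0.1457, h₀ = 1.7170 rad.
Bracket: h₀ sin ϕ sin δ + cos ϕ cos δ sin h₀ = 1.7170×0.24192×0.50453 + 0.97030×0.86340×0.98933 = 0.209570 + 0.828818 = 1.038388.
Q̄ = (S_0/π) × [bracket] = (963/π) × 1.038388 = 318.30 W/m².
— Configuration B (ϕ=+32.4°):
Solar declination: sin δ = sin ε · sin L_s = sin 51.20° × sin 169.2° = 0.14603, so δ = +8.397°.
cos h₀ = −tan(+32.4°) tan(+8.397°) = -0.0937, h₀ = 1.6646 rad.
Bracket: h₀ sin ϕ sin δ + cos ϕ cos δ sin h₀ = 1.6646×0.53583×0.14603 + 0.84433×0.98928×0.99560 = 0.130250 + 0.831604 = 0.961854.
Q̄ = (S_0/π) × [bracket] = (963/π) × 0.961854 = 294.84 W/m².
Ratio Q̄_A / Q̄_B = 318.30 / 294.84 = 1.080.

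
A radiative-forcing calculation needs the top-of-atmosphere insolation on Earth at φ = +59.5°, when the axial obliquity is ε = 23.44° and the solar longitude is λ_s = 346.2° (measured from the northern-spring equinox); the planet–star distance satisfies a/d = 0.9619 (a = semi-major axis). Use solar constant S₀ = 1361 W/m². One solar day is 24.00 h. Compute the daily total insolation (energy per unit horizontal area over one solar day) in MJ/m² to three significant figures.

13.3 MJ/m²

Solar declination: sin δ = sin ε · sin λ_s = sin 23.44° × sin 346.2° = -0.09489, so δ = -5.445°.
cos H₀ = −tan(+59.5°) tan(-5.445°) = 0.1618, H₀ = 1.4083 rad.
Bracket: H₀ sin φ sin δ + cos φ cos δ sin H₀ = 1.4083×0.86163×-0.09489 + 0.50754×0.99549×0.98682 = -0.115143 + 0.498592 = 0.383449.
Inverse-square distance factor (a/d)² = 0.9619² = 0.925252.
Q̄ = (S₀/π) × 0.925252 × [bracket] = (1361/π) × 0.925252 × 0.383449 = 153.70 W/m².
Daily total = Q̄ × 24.00 h × 3600 s/h = 153.70 × 24.00 × 3600 / 10⁶ = 13.28 MJ/m².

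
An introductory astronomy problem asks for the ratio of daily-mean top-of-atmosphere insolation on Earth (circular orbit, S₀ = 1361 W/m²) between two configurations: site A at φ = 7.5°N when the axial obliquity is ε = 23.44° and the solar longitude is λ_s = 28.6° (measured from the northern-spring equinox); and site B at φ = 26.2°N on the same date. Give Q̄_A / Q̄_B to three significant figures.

— Configuration A (φ=+7.5°):
Solar declination: sin δ = sin ε · sin λ_s = sin 23.44° × sin 28.6° = 0.19042, so δ = +10.977°.
cos H₀ = −tan(+7.5°) tan(+10.977°) = -0.0255, H₀ = 1.5963 rad.
Bracket: H₀ sin φ sin δ + cos φ cos δ sin H₀ = 1.5963×0.13053×0.19042 + 0.99144×0.98170×0.99967 = 0.039677 + 0.972975 = 1.012652.
Q̄ = (S₀/π) × [bracket] = (1361/π) × 1.012652 = 438.70 W/m².
— Configuration B (φ=+26.2°):
cos H₀ = −tan(+26.2°) tan(+10.977°) = -0.0954, H₀ = 1.6664 rad.
Bracket: H₀ sin φ sin δ + cos φ cos δ sin H₀ = 1.6664×0.44151×0.19042 + 0.89726×0.98170×0.99543 = 0.140098 + 0.876815 = 1.016913.
Q̄ = (S₀/π) × [bracket] = (1361/π) × 1.016913 = 440.55 W/m².
Ratio Q̄_A / Q̄_B = 438.70 / 440.55 = 0.9958.

Q̄_A / Q̄_B ≈ 0.996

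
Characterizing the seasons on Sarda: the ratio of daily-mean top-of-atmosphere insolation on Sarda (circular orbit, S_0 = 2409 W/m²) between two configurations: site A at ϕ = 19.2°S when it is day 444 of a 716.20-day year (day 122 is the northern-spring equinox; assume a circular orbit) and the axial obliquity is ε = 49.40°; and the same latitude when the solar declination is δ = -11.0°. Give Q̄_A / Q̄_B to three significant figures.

— Configuration A (ϕ=-19.2°):
Solar longitude: L_s = 360° × (444 − 122)/716.20 = 161.854°.
sin δ = sin 49.40° × sin 161.854° = 0.23646, so δ = +13.678°.
cos h₀ = −tan(-19.2°) tan(+13.678°) = 0.0847, h₀ = 1.4859 rad.
Bracket: h₀ sin ϕ sin δ + cos ϕ cos δ sin h₀ = 1.4859×-0.32887×0.23646 + 0.94438×0.97164×0.99640 = -0.115550 + 0.914294 = 0.798744.
Q̄ = (S_0/π) × [bracket] = (2409/π) × 0.798744 = 612.48 W/m².
— Configuration B (ϕ=-19.2°):
cos h₀ = −tan(-19.2°) tan(-11.000°) = -0.0677, h₀ = 1.6385 rad.
Bracket: h₀ sin ϕ sin δ + cos ϕ cos δ sin h₀ = 1.6385×-0.32887×-0.19081 + 0.94438×0.98163×0.99771 = 0.102819 + 0.924909 = 1.027728.
Q̄ = (S_0/π) × [bracket] = (2409/π) × 1.027728 = 788.07 W/m².
Ratio Q̄_A / Q̄_B = 612.48 / 788.07 = 0.7772.

Q̄_A / Q̄_B ≈ 0.777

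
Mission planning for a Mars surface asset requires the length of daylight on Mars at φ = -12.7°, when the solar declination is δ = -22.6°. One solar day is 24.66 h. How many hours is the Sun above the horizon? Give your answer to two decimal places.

13.07 h

cos H₀ = −tan φ · tan δ = −tan(-12.7°) × tan(-22.600°) = -0.0938, so H₀ = 1.6647 rad = 95.38°.
Daylight = 2H₀/(2π) × 24.66 h = (1.6647/π) × 24.66 = 13.07 h.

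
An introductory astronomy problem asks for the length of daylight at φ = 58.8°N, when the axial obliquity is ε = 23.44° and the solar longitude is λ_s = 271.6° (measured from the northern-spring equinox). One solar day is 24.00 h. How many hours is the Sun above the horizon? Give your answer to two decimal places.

Solar declination: sin δ = sin ε · sin λ_s = sin 23.44° × sin 271.6° = -0.39763, so δ = -23.430°.
cos H₀ = −tan φ · tan δ = −tan(+58.8°) × tan(-23.430°) = 0.7156, so H₀ = 0.7734 rad = 44.31°.
Daylight = 2H₀/(2π) × 24.00 h = (0.7734/π) × 24.00 = 5.91 h.

5.91 h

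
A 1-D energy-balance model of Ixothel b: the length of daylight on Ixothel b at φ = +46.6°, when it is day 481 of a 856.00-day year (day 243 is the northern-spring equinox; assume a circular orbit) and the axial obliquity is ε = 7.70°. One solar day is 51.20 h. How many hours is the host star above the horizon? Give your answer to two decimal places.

27.90 h

Solar longitude: λ_s = 360° × (481 − 243)/856.00 = 100.093°.
sin δ = sin 7.70° × sin 100.093° = 0.13191, so δ = +7.580°.
cos H₀ = −tan φ · tan δ = −tan(+46.6°) × tan(+7.580°) = -0.1407, so H₀ = 1.7120 rad = 98.09°.
Daylight = 2H₀/(2π) × 51.20 h = (1.7120/π) × 51.20 = 27.90 h.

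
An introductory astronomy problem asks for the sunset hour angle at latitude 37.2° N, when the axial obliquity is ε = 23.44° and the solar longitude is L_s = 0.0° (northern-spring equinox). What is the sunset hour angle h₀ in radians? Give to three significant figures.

h₀ = 1.57 rad

Solar declination: sin δ = sin ε · sin L_s = sin 23.44° × sin 0.0° = 0.00000, so δ = +0.000°.
cos h₀ = −tan ϕ · tan δ = −tan(+37.2°) × tan(+0.000°) = -0.0000, so h₀ = 1.5708 rad = 90.00°.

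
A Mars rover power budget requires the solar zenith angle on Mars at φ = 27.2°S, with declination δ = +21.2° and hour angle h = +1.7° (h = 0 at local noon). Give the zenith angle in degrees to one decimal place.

cos θ_z = sin φ sin δ + cos φ cos δ cos h = -0.165298 + 0.828859 = 0.663561.
θ_z = arccos(0.663561) = 48.4°.

θ_z = 48.4°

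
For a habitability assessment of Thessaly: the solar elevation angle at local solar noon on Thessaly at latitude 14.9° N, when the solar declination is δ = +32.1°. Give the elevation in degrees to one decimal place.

72.8°

At local noon the hour angle is zero, so the zenith angle equals |φ − δ| = |+14.9° − (+32.100°)| = 17.200°.
Elevation = 90° − 17.200° = 72.8°.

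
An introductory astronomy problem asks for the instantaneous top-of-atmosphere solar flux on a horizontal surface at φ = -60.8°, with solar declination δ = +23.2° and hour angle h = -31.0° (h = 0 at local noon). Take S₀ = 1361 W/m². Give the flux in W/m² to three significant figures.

cos θ_z = sin φ sin δ + cos φ cos δ cos h = -0.343881 + 0.384362 = 0.040481.
Flux = S₀ · cos θ_z = 1361 × 0.040481 = 55.09 W/m².

55.1 W/m²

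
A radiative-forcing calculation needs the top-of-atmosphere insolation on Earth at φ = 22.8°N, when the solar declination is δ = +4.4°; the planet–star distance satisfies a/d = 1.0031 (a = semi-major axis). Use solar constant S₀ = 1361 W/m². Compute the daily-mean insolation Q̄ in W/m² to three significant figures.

cos H₀ = −tan(+22.8°) tan(+4.400°) = -0.0323, H₀ = 1.6031 rad.
Bracket: H₀ sin φ sin δ + cos φ cos δ sin H₀ = 1.6031×0.38752×0.07672 + 0.92186×0.99705×0.99948 = 0.047661 + 0.918663 = 0.966324.
Inverse-square distance factor (a/d)² = 1.0031² = 1.006210.
Q̄ = (S₀/π) × 1.006210 × [bracket] = (1361/π) × 1.006210 × 0.966324 = 421.2 W/m².

Q̄ ≈ 421 W/m²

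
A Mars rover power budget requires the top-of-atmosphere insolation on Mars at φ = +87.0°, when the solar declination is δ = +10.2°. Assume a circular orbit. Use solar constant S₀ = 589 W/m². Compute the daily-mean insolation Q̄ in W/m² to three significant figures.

Q̄ ≈ 104 W/m²

cos H₀ = −tan(+87.0°) tan(+10.200°) = -3.4332 ≤ −1 ⇒ polar day, H₀ = π.
Bracket: H₀ sin φ sin δ + cos φ cos δ sin H₀ = 3.1416×0.99863×0.17708 + 0.05234×0.98420×0.00000 = 0.555552 + 0.000000 = 0.555552.
Q̄ = (S₀/π) × [bracket] = (589/π) × 0.555552 = 104.2 W/m².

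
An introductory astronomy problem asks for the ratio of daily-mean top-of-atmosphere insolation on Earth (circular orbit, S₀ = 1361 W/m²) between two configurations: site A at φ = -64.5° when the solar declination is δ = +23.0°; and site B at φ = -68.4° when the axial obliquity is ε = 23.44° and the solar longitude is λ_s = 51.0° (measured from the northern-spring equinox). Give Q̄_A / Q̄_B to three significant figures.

Q̄_A / Q̄_B ≈ 0.544

— Configuration A (φ=-64.5°):
cos H₀ = −tan(-64.5°) tan(+23.000°) = 0.8899, H₀ = 0.4736 rad.
Bracket: H₀ sin φ sin δ + cos φ cos δ sin H₀ = 0.4736×-0.90259×0.39073 + 0.43051×0.92050×0.45610 = -0.167024 + 0.180745 = 0.013721.
Q̄ = (S₀/π) × [bracket] = (1361/π) × 0.013721 = 5.9442 W/m².
— Configuration B (φ=-68.4°):
Solar declination: sin δ = sin ε · sin λ_s = sin 23.44° × sin 51.0° = 0.30914, so δ = +18.007°.
cos H₀ = −tan(-68.4°) tan(+18.007°) = 0.8210, H₀ = 0.6076 rad.
Bracket: H₀ sin φ sin δ + cos φ cos δ sin H₀ = 0.6076×-0.92978×0.30914 + 0.36812×0.95102×0.57091 = -0.174644 + 0.199870 = 0.025226.
Q̄ = (S₀/π) × [bracket] = (1361/π) × 0.025226 = 10.928 W/m².
Ratio Q̄_A / Q̄_B = 5.9442 / 10.928 = 0.5439.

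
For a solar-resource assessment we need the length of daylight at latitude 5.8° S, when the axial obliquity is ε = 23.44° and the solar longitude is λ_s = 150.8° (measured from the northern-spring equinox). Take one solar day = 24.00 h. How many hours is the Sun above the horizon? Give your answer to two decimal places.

11.85 h

Solar declination: sin δ = sin ε · sin λ_s = sin 23.44° × sin 150.8° = 0.19406, so δ = +11.190°.
cos H₀ = −tan φ · tan δ = −tan(-5.8°) × tan(+11.190°) = 0.0201, so H₀ = 1.5507 rad = 88.85°.
Daylight = 2H₀/(2π) × 24.00 h = (1.5507/π) × 24.00 = 11.85 h.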